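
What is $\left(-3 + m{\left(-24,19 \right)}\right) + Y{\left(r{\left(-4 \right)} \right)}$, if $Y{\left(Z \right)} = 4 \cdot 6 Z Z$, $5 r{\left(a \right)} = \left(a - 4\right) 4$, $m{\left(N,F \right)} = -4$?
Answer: $\frac{24401}{25} \approx 976.04$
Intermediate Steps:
$r{\left(a \right)} = - \frac{16}{5} + \frac{4 a}{5}$ ($r{\left(a \right)} = \frac{\left(a - 4\right) 4}{5} = \frac{\left(-4 + a\right) 4}{5} = \frac{-16 + 4 a}{5} = - \frac{16}{5} + \frac{4 a}{5}$)
$Y{\left(Z \right)} = 24 Z^{2}$
$\left(-3 + m{\left(-24,19 \right)}\right) + Y{\left(r{\left(-4 \right)} \right)} = \left(-3 - 4\right) + 24 \left(- \frac{16}{5} + \frac{4}{5} \left(-4\right)\right)^{2} = -7 + 24 \left(- \frac{16}{5} - \frac{16}{5}\right)^{2} = -7 + 24 \left(- \frac{32}{5}\right)^{2} = -7 + 24 \cdot \frac{1024}{25} = -7 + \frac{24576}{25} = \frac{24401}{25}$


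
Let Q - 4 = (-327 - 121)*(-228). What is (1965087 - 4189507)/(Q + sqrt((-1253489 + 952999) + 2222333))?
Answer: -227220054160/10432292061 + 24468620*sqrt(15883)/10432292061 ≈ -21.485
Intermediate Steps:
Q = 102148 (Q = 4 + (-327 - 121)*(-228) = 4 - 448*(-228) = 4 + 102144 = 102148)
(1965087 - 4189507)/(Q + sqrt((-1253489 + 952999) + 2222333)) = (1965087 - 4189507)/(102148 + sqrt((-1253489 + 952999) + 2222333)) = -2224420/(102148 + sqrt(-300490 + 2222333)) = -2224420/(102148 + sqrt(1921843)) = -2224420/(102148 + 11*sqrt(15883))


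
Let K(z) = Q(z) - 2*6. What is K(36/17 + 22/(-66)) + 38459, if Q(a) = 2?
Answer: 38449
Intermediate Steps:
K(z) = -10 (K(z) = 2 - 2*6 = 2 - 12 = -10)
K(36/17 + 22/(-66)) + 38459 = -10 + 38459 = 38449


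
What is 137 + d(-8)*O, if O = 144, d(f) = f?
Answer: -1015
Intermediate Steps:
137 + d(-8)*O = 137 - 8*144 = 137 - 1152 = -1015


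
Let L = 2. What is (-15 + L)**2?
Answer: 169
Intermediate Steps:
(-15 + L)**2 = (-15 + 2)**2 = (-13)**2 = 169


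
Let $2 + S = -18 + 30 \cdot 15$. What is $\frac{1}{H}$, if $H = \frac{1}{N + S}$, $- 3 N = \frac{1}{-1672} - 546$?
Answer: $\frac{3069793}{5016} \approx 612.0$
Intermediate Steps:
$N = \frac{912913}{5016}$ ($N = - \frac{\frac{1}{-1672} - 546}{3} = - \frac{- \frac{1}{1672} - 546}{3} = \left(- \frac{1}{3}\right) \left(- \frac{912913}{1672}\right) = \frac{912913}{5016} \approx 182.0$)
$S = 430$ ($S = -2 + \left(-18 + 30 \cdot 15\right) = -2 + \left(-18 + 450\right) = -2 + 432 = 430$)
$H = \frac{5016}{3069793}$ ($H = \frac{1}{\frac{912913}{5016} + 430} = \frac{1}{\frac{3069793}{5016}} = \frac{5016}{3069793} \approx 0.001634$)
$\frac{1}{H} = \frac{1}{\frac{5016}{3069793}} = \frac{3069793}{5016}$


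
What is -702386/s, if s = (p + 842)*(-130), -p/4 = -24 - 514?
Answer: 351193/194610 ≈ 1.8046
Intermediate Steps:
p = 2152 (p = -4*(-24 - 514) = -4*(-538) = 2152)
s = -389220 (s = (2152 + 842)*(-130) = 2994*(-130) = -389220)
-702386/s = -702386/(-389220) = -702386*(-1/389220) = 351193/194610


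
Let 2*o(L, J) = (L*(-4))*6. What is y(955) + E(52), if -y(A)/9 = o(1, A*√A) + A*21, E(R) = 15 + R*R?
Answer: -177668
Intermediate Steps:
o(L, J) = -12*L (o(L, J) = ((L*(-4))*6)/2 = (-4*L*6)/2 = (-24*L)/2 = -12*L)
E(R) = 15 + R²
y(A) = 108 - 189*A (y(A) = -9*(-12*1 + A*21) = -9*(-12 + 21*A) = 108 - 189*A)
y(955) + E(52) = (108 - 189*955) + (15 + 52²) = (108 - 180495) + (15 + 2704) = -180387 + 2719 = -177668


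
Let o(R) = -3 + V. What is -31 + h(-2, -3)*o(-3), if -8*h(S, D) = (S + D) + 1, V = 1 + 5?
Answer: -59/2 ≈ -29.500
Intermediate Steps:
V = 6
h(S, D) = -⅛ - D/8 - S/8 (h(S, D) = -((S + D) + 1)/8 = -((D + S) + 1)/8 = -(1 + D + S)/8 = -⅛ - D/8 - S/8)
o(R) = 3 (o(R) = -3 + 6 = 3)
-31 + h(-2, -3)*o(-3) = -31 + (-⅛ - ⅛*(-3) - ⅛*(-2))*3 = -31 + (-⅛ + 3/8 + ¼)*3 = -31 + (½)*3 = -31 + 3/2 = -59/2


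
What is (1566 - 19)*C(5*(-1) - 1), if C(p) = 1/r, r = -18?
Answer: -1547/18 ≈ -85.944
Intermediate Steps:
C(p) = -1/18 (C(p) = 1/(-18) = -1/18)
(1566 - 19)*C(5*(-1) - 1) = (1566 - 19)*(-1/18) = 1547*(-1/18) = -1547/18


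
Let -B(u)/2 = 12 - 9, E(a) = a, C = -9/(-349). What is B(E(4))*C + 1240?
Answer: 432706/349 ≈ 1239.8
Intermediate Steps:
C = 9/349 (C = -9*(-1/349) = 9/349 ≈ 0.025788)
B(u) = -6 (B(u) = -2*(12 - 9) = -2*3 = -6)
B(E(4))*C + 1240 = -6*9/349 + 1240 = -54/349 + 1240 = 432706/349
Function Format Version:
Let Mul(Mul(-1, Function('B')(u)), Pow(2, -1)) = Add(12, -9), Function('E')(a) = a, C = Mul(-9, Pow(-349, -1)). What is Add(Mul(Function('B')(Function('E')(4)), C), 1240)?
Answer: Rational(432706, 349) ≈ 1239.8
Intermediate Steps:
C = Rational(9, 349) (C = Mul(-9, Rational(-1, 349)) = Rational(9, 349) ≈ 0.025788)
Function('B')(u) = -6 (Function('B')(u) = Mul(-2, Add(12, -9)) = Mul(-2, 3) = -6)
Add(Mul(Function('B')(Function('E')(4)), C), 1240) = Add(Mul(-6, Rational(9, 349)), 1240) = Add(Rational(-54, 349), 1240) = Rational(432706, 349)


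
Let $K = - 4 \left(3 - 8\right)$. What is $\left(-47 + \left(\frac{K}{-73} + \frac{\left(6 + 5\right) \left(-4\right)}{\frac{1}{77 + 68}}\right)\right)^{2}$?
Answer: $\frac{220140194481}{5329} \approx 4.131 \cdot 10^{7}$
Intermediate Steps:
$K = 20$ ($K = - 4 \left(3 - 8\right) = \left(-4\right) \left(-5\right) = 20$)
$\left(-47 + \left(\frac{K}{-73} + \frac{\left(6 + 5\right) \left(-4\right)}{\frac{1}{77 + 68}}\right)\right)^{2} = \left(-47 + \left(\frac{20}{-73} + \frac{\left(6 + 5\right) \left(-4\right)}{\frac{1}{77 + 68}}\right)\right)^{2} = \left(-47 + \left(20 \left(- \frac{1}{73}\right) + \frac{11 \left(-4\right)}{\frac{1}{145}}\right)\right)^{2} = \left(-47 - \left(\frac{20}{73} + 44 \frac{1}{\frac{1}{145}}\right)\right)^{2} = \left(-47 - \frac{465760}{73}\right)^{2} = \left(- \frac{469191}{73}\right)^{2} = \frac{220140194481}{5329}$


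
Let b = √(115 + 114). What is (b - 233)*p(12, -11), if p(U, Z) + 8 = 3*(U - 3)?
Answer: -4427 + 19*√229 ≈ -4139.5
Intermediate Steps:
b = √229 ≈ 15.133
p(U, Z) = -17 + 3*U (p(U, Z) = -8 + 3*(U - 3) = -8 + 3*(-3 + U) = -8 + (-9 + 3*U) = -17 + 3*U)
(b - 233)*p(12, -11) = (√229 - 233)*(-17 + 3*12) = (-233 + √229)*(-17 + 36) = (-233 + √229)*19 = -4427 + 19*√229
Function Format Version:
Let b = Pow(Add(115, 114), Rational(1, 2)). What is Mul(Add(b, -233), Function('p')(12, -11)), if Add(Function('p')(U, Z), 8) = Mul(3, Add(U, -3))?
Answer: Add(-4427, Mul(19, Pow(229, Rational(1, 2)))) ≈ -4139.5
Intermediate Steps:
b = Pow(229, Rational(1, 2)) ≈ 15.133
Function('p')(U, Z) = Add(-17, Mul(3, U)) (Function('p')(U, Z) = Add(-8, Mul(3, Add(U, -3))) = Add(-8, Mul(3, Add(-3, U))) = Add(-8, Add(-9, Mul(3, U))) = Add(-17, Mul(3, U)))
Mul(Add(b, -233), Function('p')(12, -11)) = Mul(Add(Pow(229, Rational(1, 2)), -233), Add(-17, Mul(3, 12))) = Mul(Add(-233, Pow(229, Rational(1, 2))), Add(-17, 36)) = Mul(Add(-233, Pow(229, Rational(1, 2))), 19) = Add(-4427, Mul(19, Pow(229, Rational(1, 2))))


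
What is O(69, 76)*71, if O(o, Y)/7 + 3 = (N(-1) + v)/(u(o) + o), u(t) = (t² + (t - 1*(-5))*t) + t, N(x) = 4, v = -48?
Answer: -14939323/10005 ≈ -1493.2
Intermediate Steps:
u(t) = t + t² + t*(5 + t) (u(t) = (t² + (t + 5)*t) + t = (t² + (5 + t)*t) + t = (t² + t*(5 + t)) + t = t + t² + t*(5 + t))
O(o, Y) = -21 - 308/(o + 2*o*(3 + o)) (O(o, Y) = -21 + 7*((4 - 48)/(2*o*(3 + o) + o)) = -21 + 7*(-44/(o + 2*o*(3 + o))) = -21 - 308/(o + 2*o*(3 + o)))
O(69, 76)*71 = (7*(-44 - 21*69 - 6*69²)/(69*(7 + 2*69)))*71 = (7*(1/69)*(-44 - 1449 - 6*4761)/(7 + 138))*71 = (7*(1/69)*(-44 - 1449 - 28566)/145)*71 = (7*(1/69)*(1/145)*(-30059))*71 = -210413/10005*71 = -14939323/10005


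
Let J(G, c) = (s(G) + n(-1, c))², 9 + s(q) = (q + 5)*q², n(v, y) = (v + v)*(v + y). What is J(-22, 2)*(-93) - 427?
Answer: -6312944680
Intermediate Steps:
n(v, y) = 2*v*(v + y) (n(v, y) = (2*v)*(v + y) = 2*v*(v + y))
s(q) = -9 + q²*(5 + q) (s(q) = -9 + (q + 5)*q² = -9 + (5 + q)*q² = -9 + q²*(5 + q))
J(G, c) = (-7 + G³ - 2*c + 5*G²)² (J(G, c) = ((-9 + G³ + 5*G²) + 2*(-1)*(-1 + c))² = ((-9 + G³ + 5*G²) + (2 - 2*c))² = (-7 + G³ - 2*c + 5*G²)²)
J(-22, 2)*(-93) - 427 = (-7 + (-22)³ - 2*2 + 5*(-22)²)²*(-93) - 427 = (-7 - 10648 - 4 + 5*484)²*(-93) - 427 = (-7 - 10648 - 4 + 2420)²*(-93) - 427 = (-8239)²*(-93) - 427 = 67881121*(-93) - 427 = -6312944253 - 427 = -6312944680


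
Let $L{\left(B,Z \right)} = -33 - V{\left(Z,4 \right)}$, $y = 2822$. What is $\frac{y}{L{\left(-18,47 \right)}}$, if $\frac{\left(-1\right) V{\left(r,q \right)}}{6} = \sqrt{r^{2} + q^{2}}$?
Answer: $\frac{31042}{26337} + \frac{28220 \sqrt{89}}{26337} \approx 11.287$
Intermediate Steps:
$V{\left(r,q \right)} = - 6 \sqrt{q^{2} + r^{2}}$ ($V{\left(r,q \right)} = - 6 \sqrt{r^{2} + q^{2}} = - 6 \sqrt{q^{2} + r^{2}}$)
$L{\left(B,Z \right)} = -33 + 6 \sqrt{16 + Z^{2}}$ ($L{\left(B,Z \right)} = -33 - - 6 \sqrt{4^{2} + Z^{2}} = -33 - - 6 \sqrt{16 + Z^{2}} = -33 + 6 \sqrt{16 + Z^{2}}$)
$\frac{y}{L{\left(-18,47 \right)}} = \frac{2822}{-33 + 6 \sqrt{16 + 47^{2}}} = \frac{2822}{-33 + 6 \sqrt{16 + 2209}} = \frac{2822}{-33 + 6 \sqrt{2225}} = \frac{2822}{-33 + 6 \cdot 5 \sqrt{89}} = \frac{2822}{-33 + 30 \sqrt{89}}$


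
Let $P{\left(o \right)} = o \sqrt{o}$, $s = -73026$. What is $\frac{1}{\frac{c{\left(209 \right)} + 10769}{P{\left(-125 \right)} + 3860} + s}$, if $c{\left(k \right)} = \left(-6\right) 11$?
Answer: $- \frac{1230645782270}{89866122045110149} - \frac{6689375 i \sqrt{5}}{89866122045110149} \approx -1.3694 \cdot 10^{-5} - 1.6645 \cdot 10^{-10} i$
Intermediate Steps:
$c{\left(k \right)} = -66$
$P{\left(o \right)} = o^{\frac{3}{2}}$
$\frac{1}{\frac{c{\left(209 \right)} + 10769}{P{\left(-125 \right)} + 3860} + s} = \frac{1}{\frac{-66 + 10769}{\left(-125\right)^{\frac{3}{2}} + 3860} - 73026} = \frac{1}{\frac{10703}{- 625 i \sqrt{5} + 3860} - 73026} = \frac{1}{\frac{10703}{3860 - 625 i \sqrt{5}} - 73026} = \frac{1}{-73026 + \frac{10703}{3860 - 625 i \sqrt{5}}}$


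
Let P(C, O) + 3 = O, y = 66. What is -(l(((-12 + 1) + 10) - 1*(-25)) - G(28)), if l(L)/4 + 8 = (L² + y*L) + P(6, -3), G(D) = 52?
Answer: -8532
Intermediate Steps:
P(C, O) = -3 + O
l(L) = -56 + 4*L² + 264*L (l(L) = -32 + 4*((L² + 66*L) + (-3 - 3)) = -32 + 4*((L² + 66*L) - 6) = -32 + 4*(-6 + L² + 66*L) = -32 + (-24 + 4*L² + 264*L) = -56 + 4*L² + 264*L)
-(l(((-12 + 1) + 10) - 1*(-25)) - G(28)) = -((-56 + 4*(((-12 + 1) + 10) - 1*(-25))² + 264*(((-12 + 1) + 10) - 1*(-25))) - 1*52) = -((-56 + 4*((-11 + 10) + 25)² + 264*((-11 + 10) + 25)) - 52) = -((-56 + 4*(-1 + 25)² + 264*(-1 + 25)) - 52) = -((-56 + 4*24² + 264*24) - 52) = -((-56 + 4*576 + 6336) - 52) = -((-56 + 2304 + 6336) - 52) = -(8584 - 52) = -1*8532 = -8532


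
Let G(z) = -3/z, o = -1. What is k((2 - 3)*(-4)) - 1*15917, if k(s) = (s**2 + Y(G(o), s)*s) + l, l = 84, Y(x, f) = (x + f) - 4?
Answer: -15805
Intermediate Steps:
Y(x, f) = -4 + f + x (Y(x, f) = (f + x) - 4 = -4 + f + x)
k(s) = 84 + s**2 + s*(-1 + s) (k(s) = (s**2 + (-4 + s - 3/(-1))*s) + 84 = (s**2 + (-4 + s - 3*(-1))*s) + 84 = (s**2 + (-4 + s + 3)*s) + 84 = (s**2 + (-1 + s)*s) + 84 = (s**2 + s*(-1 + s)) + 84 = 84 + s**2 + s*(-1 + s))
k((2 - 3)*(-4)) - 1*15917 = (84 - (2 - 3)*(-4) + 2*((2 - 3)*(-4))**2) - 1*15917 = (84 - (-1)*(-4) + 2*(-1*(-4))**2) - 15917 = (84 - 1*4 + 2*4**2) - 15917 = (84 - 4 + 2*16) - 15917 = (84 - 4 + 32) - 15917 = 112 - 15917 = -15805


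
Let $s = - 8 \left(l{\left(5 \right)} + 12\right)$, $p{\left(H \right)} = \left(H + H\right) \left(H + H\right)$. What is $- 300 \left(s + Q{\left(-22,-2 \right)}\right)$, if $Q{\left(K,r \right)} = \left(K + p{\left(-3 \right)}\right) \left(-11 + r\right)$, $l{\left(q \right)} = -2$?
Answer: $78600$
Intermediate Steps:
$p{\left(H \right)} = 4 H^{2}$ ($p{\left(H \right)} = 2 H 2 H = 4 H^{2}$)
$s = -80$ ($s = - 8 \left(-2 + 12\right) = \left(-8\right) 10 = -80$)
$Q{\left(K,r \right)} = \left(-11 + r\right) \left(36 + K\right)$ ($Q{\left(K,r \right)} = \left(K + 4 \left(-3\right)^{2}\right) \left(-11 + r\right) = \left(K + 4 \cdot 9\right) \left(-11 + r\right) = \left(K + 36\right) \left(-11 + r\right) = \left(36 + K\right) \left(-11 + r\right) = \left(-11 + r\right) \left(36 + K\right)$)
$- 300 \left(s + Q{\left(-22,-2 \right)}\right) = - 300 \left(-80 - 182\right) = \left(-300\right) \left(-262\right) = 78600$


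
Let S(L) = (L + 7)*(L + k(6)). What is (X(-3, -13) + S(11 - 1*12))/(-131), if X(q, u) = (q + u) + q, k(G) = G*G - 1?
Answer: -185/131 ≈ -1.4122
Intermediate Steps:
k(G) = -1 + G² (k(G) = G² - 1 = -1 + G²)
X(q, u) = u + 2*q
S(L) = (7 + L)*(35 + L) (S(L) = (L + 7)*(L + (-1 + 6²)) = (7 + L)*(L + (-1 + 36)) = (7 + L)*(L + 35) = (7 + L)*(35 + L))
(X(-3, -13) + S(11 - 1*12))/(-131) = ((-13 + 2*(-3)) + (245 + (11 - 1*12)² + 42*(11 - 1*12)))/(-131) = ((-13 - 6) + (245 + (11 - 12)² + 42*(11 - 12)))*(-1/131) = (-19 + (245 + (-1)² + 42*(-1)))*(-1/131) = (-19 + (245 + 1 - 42))*(-1/131) = (-19 + 204)*(-1/131) = 185*(-1/131) = -185/131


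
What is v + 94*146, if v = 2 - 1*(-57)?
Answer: 13783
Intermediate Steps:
v = 59 (v = 2 + 57 = 59)
v + 94*146 = 59 + 94*146 = 59 + 13724 = 13783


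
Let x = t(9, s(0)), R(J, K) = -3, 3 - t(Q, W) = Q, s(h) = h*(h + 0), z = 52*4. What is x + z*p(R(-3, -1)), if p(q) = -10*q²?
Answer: -18726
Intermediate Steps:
z = 208
s(h) = h² (s(h) = h*h = h²)
t(Q, W) = 3 - Q
x = -6 (x = 3 - 1*9 = 3 - 9 = -6)
x + z*p(R(-3, -1)) = -6 + 208*(-10*(-3)²) = -6 + 208*(-10*9) = -6 + 208*(-90) = -6 - 18720 = -18726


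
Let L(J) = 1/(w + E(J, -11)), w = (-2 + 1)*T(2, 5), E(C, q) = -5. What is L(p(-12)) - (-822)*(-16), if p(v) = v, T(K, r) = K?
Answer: -92065/7 ≈ -13152.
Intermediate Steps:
w = -2 (w = (-2 + 1)*2 = -1*2 = -2)
L(J) = -1/7 (L(J) = 1/(-2 - 5) = 1/(-7) = -1/7)
L(p(-12)) - (-822)*(-16) = -1/7 - (-822)*(-16) = -1/7 - 1*13152 = -1/7 - 13152 = -92065/7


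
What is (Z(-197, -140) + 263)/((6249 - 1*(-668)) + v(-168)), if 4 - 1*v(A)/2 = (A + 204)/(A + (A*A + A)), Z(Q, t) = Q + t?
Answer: -85988/8046847 ≈ -0.010686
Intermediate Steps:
v(A) = 8 - 2*(204 + A)/(A**2 + 2*A) (v(A) = 8 - 2*(A + 204)/(A + (A*A + A)) = 8 - 2*(204 + A)/(A + (A**2 + A)) = 8 - 2*(204 + A)/(A + (A + A**2)) = 8 - 2*(204 + A)/(A**2 + 2*A))
(Z(-197, -140) + 263)/((6249 - 1*(-668)) + v(-168)) = ((-197 - 140) + 263)/((6249 - 1*(-668)) + 2*(-204 + 4*(-168)**2 + 7*(-168))/(-168*(2 - 168))) = (-337 + 263)/((6249 + 668) + 2*(-1/168)*(-204 + 4*28224 - 1176)/(-166)) = -74/(6917 + 2*(-1/168)*(-1/166)*(-204 + 112896 - 1176)) = -74/(6917 + 2*(-1/168)*(-1/166)*111516) = -74/(6917 + 9293/1162) = -74/8046847/1162 = -74*1162/8046847 = -85988/8046847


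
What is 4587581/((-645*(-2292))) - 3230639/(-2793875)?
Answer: 3518622145127/826059433500 ≈ 4.2595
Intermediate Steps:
4587581/((-645*(-2292))) - 3230639/(-2793875) = 4587581/1478340 - 3230639*(-1/2793875) = 4587581*(1/1478340) + 3230639/2793875 = 4587581/1478340 + 3230639/2793875 = 3518622145127/826059433500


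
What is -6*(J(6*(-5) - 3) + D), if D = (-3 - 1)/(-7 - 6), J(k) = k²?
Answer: -84966/13 ≈ -6535.8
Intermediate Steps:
D = 4/13 (D = -4/(-13) = -4*(-1/13) = 4/13 ≈ 0.30769)
-6*(J(6*(-5) - 3) + D) = -6*((6*(-5) - 3)² + 4/13) = -6*((-30 - 3)² + 4/13) = -6*((-33)² + 4/13) = -6*(1089 + 4/13) = -6*14161/13 = -84966/13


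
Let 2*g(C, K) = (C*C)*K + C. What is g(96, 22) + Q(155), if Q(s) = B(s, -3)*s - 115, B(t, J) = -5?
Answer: 100534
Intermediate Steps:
g(C, K) = C/2 + K*C²/2 (g(C, K) = ((C*C)*K + C)/2 = (C²*K + C)/2 = (K*C² + C)/2 = (C + K*C²)/2 = C/2 + K*C²/2)
Q(s) = -115 - 5*s (Q(s) = -5*s - 115 = -115 - 5*s)
g(96, 22) + Q(155) = (½)*96*(1 + 96*22) + (-115 - 5*155) = (½)*96*(1 + 2112) + (-115 - 775) = (½)*96*2113 - 890 = 101424 - 890 = 100534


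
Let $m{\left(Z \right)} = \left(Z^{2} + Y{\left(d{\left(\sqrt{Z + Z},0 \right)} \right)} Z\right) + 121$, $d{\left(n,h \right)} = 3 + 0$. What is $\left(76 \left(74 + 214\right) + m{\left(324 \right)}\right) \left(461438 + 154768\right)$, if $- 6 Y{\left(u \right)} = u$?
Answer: $78149093538$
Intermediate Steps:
$d{\left(n,h \right)} = 3$
$Y{\left(u \right)} = - \frac{u}{6}$
$m{\left(Z \right)} = 121 + Z^{2} - \frac{Z}{2}$ ($m{\left(Z \right)} = \left(Z^{2} + \left(- \frac{1}{6}\right) 3 Z\right) + 121 = \left(Z^{2} - \frac{Z}{2}\right) + 121 = 121 + Z^{2} - \frac{Z}{2}$)
$\left(76 \left(74 + 214\right) + m{\left(324 \right)}\right) \left(461438 + 154768\right) = \left(76 \left(74 + 214\right) + \left(121 + 324^{2} - 162\right)\right) \left(461438 + 154768\right) = \left(76 \cdot 288 + \left(121 + 104976 - 162\right)\right) 616206 = \left(21888 + 104935\right) 616206 = 126823 \cdot 616206 = 78149093538$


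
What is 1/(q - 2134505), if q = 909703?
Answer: -1/1224802 ≈ -8.1646e-7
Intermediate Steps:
1/(q - 2134505) = 1/(909703 - 2134505) = 1/(-1224802) = -1/1224802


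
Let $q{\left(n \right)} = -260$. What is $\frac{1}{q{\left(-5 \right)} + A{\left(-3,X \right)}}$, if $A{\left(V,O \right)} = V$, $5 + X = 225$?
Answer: $- \frac{1}{263} \approx -0.0038023$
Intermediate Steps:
$X = 220$ ($X = -5 + 225 = 220$)
$\frac{1}{q{\left(-5 \right)} + A{\left(-3,X \right)}} = \frac{1}{-260 - 3} = \frac{1}{-263} = - \frac{1}{263}$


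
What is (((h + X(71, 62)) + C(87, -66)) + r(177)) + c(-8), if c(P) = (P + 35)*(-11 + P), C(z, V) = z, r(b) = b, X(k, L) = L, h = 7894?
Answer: 7707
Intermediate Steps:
c(P) = (-11 + P)*(35 + P) (c(P) = (35 + P)*(-11 + P) = (-11 + P)*(35 + P))
(((h + X(71, 62)) + C(87, -66)) + r(177)) + c(-8) = (((7894 + 62) + 87) + 177) + (-385 + (-8)² + 24*(-8)) = ((7956 + 87) + 177) + (-385 + 64 - 192) = (8043 + 177) - 513 = 8220 - 513 = 7707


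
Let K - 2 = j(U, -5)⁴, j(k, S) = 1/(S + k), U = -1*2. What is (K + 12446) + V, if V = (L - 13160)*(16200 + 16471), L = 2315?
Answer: -850685217346/2401 ≈ -3.5430e+8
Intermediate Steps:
U = -2
V = -354316995 (V = (2315 - 13160)*(16200 + 16471) = -10845*32671 = -354316995)
K = 4803/2401 (K = 2 + (1/(-5 - 2))⁴ = 2 + (1/(-7))⁴ = 2 + (-⅐)⁴ = 2 + 1/2401 = 4803/2401 ≈ 2.0004)
(K + 12446) + V = (4803/2401 + 12446) - 354316995 = 29887649/2401 - 354316995 = -850685217346/2401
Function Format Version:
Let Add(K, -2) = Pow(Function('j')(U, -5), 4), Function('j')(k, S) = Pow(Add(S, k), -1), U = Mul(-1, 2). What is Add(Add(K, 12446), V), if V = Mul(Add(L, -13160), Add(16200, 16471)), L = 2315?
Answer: Rational(-850685217346, 2401) ≈ -3.5430e+8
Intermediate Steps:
U = -2
V = -354316995 (V = Mul(Add(2315, -13160), Add(16200, 16471)) = Mul(-10845, 32671) = -354316995)
K = Rational(4803, 2401) (K = Add(2, Pow(Pow(Add(-5, -2), -1), 4)) = Add(2, Pow(Pow(-7, -1), 4)) = Add(2, Pow(Rational(-1, 7), 4)) = Add(2, Rational(1, 2401)) = Rational(4803, 2401) ≈ 2.0004)
Add(Add(K, 12446), V) = Add(Add(Rational(4803, 2401), 12446), -354316995) = Add(Rational(29887649, 2401), -354316995) = Rational(-850685217346, 2401)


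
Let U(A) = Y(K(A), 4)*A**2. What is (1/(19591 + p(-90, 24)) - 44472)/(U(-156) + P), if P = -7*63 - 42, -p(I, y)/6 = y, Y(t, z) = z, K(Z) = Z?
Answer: -864846983/1883655867 ≈ -0.45913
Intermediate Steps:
p(I, y) = -6*y
P = -483 (P = -441 - 42 = -483)
U(A) = 4*A**2
(1/(19591 + p(-90, 24)) - 44472)/(U(-156) + P) = (1/(19591 - 6*24) - 44472)/(4*(-156)**2 - 483) = (1/(19591 - 144) - 44472)/(4*24336 - 483) = (1/19447 - 44472)/(97344 - 483) = (1/19447 - 44472)/96861 = -864846983/19447*1/96861 = -864846983/1883655867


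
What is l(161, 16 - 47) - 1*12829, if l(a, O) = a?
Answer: -12668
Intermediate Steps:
l(161, 16 - 47) - 1*12829 = 161 - 1*12829 = 161 - 12829 = -12668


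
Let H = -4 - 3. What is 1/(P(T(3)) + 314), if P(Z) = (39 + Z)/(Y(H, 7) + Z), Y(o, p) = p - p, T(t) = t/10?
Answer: 1/445 ≈ 0.0022472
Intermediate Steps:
T(t) = t/10 (T(t) = t*(1/10) = t/10)
H = -7
Y(o, p) = 0
P(Z) = (39 + Z)/Z (P(Z) = (39 + Z)/(0 + Z) = (39 + Z)/Z)
1/(P(T(3)) + 314) = 1/((39 + (1/10)*3)/(((1/10)*3)) + 314) = 1/((39 + 3/10)/(3/10) + 314) = 1/((10/3)*(393/10) + 314) = 1/(131 + 314) = 1/445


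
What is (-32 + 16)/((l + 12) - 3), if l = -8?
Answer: -16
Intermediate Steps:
(-32 + 16)/((l + 12) - 3) = (-32 + 16)/((-8 + 12) - 3) = -16/(4 - 3) = -16/1 = -16*1 = -16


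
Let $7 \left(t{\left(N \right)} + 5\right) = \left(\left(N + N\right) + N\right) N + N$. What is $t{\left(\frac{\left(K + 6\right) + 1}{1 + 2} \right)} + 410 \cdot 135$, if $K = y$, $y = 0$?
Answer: $\frac{166043}{3} \approx 55348.0$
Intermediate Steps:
$K = 0$
$t{\left(N \right)} = -5 + \frac{N}{7} + \frac{3 N^{2}}{7}$ ($t{\left(N \right)} = -5 + \frac{\left(\left(N + N\right) + N\right) N + N}{7} = -5 + \frac{\left(2 N + N\right) N + N}{7} = -5 + \frac{3 N N + N}{7} = -5 + \frac{3 N^{2} + N}{7} = -5 + \frac{N + 3 N^{2}}{7} = -5 + \left(\frac{N}{7} + \frac{3 N^{2}}{7}\right) = -5 + \frac{N}{7} + \frac{3 N^{2}}{7}$)
$t{\left(\frac{\left(K + 6\right) + 1}{1 + 2} \right)} + 410 \cdot 135 = \left(-5 + \frac{\left(\left(0 + 6\right) + 1\right) \frac{1}{1 + 2}}{7} + \frac{3 \left(\frac{\left(0 + 6\right) + 1}{1 + 2}\right)^{2}}{7}\right) + 410 \cdot 135 = \left(-5 + \frac{\left(6 + 1\right) \frac{1}{3}}{7} + \frac{3 \left(\frac{6 + 1}{3}\right)^{2}}{7}\right) + 55350 = \left(-5 + \frac{7 \cdot \frac{1}{3}}{7} + \frac{3 \left(7 \cdot \frac{1}{3}\right)^{2}}{7}\right) + 55350 = \left(-5 + \frac{1}{7} \cdot \frac{7}{3} + \frac{3 \left(\frac{7}{3}\right)^{2}}{7}\right) + 55350 = \left(-5 + \frac{1}{3} + \frac{3}{7} \cdot \frac{49}{9}\right) + 55350 = \left(-5 + \frac{1}{3} + \frac{7}{3}\right) + 55350 = - \frac{7}{3} + 55350 = \frac{166043}{3}$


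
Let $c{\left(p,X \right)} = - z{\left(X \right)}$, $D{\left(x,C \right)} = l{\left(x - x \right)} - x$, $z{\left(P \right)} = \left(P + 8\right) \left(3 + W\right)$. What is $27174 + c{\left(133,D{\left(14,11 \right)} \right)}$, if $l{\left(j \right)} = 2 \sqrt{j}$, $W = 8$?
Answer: $27240$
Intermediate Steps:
$z{\left(P \right)} = 88 + 11 P$ ($z{\left(P \right)} = \left(P + 8\right) \left(3 + 8\right) = \left(8 + P\right) 11 = 88 + 11 P$)
$D{\left(x,C \right)} = - x$ ($D{\left(x,C \right)} = 2 \sqrt{x - x} - x = 2 \sqrt{0} - x = 2 \cdot 0 - x = 0 - x = - x$)
$c{\left(p,X \right)} = -88 - 11 X$ ($c{\left(p,X \right)} = - (88 + 11 X) = -88 - 11 X$)
$27174 + c{\left(133,D{\left(14,11 \right)} \right)} = 27174 - \left(88 + 11 \left(\left(-1\right) 14\right)\right) = 27174 - -66 = 27174 + \left(-88 + 154\right) = 27174 + 66 = 27240$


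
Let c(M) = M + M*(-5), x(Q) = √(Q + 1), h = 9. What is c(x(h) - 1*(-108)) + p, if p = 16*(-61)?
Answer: -1408 - 4*√10 ≈ -1420.6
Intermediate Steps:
x(Q) = √(1 + Q)
c(M) = -4*M (c(M) = M - 5*M = -4*M)
p = -976
c(x(h) - 1*(-108)) + p = -4*(√(1 + 9) - 1*(-108)) - 976 = -4*(√10 + 108) - 976 = -4*(108 + √10) - 976 = (-432 - 4*√10) - 976 = -1408 - 4*√10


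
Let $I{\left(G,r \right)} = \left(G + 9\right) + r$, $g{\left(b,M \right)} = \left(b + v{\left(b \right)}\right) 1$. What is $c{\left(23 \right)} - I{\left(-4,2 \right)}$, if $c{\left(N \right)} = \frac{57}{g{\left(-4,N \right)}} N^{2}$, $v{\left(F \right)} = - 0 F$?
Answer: $- \frac{30181}{4} \approx -7545.3$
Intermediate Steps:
$v{\left(F \right)} = 0$ ($v{\left(F \right)} = \left(-1\right) 0 = 0$)
$g{\left(b,M \right)} = b$ ($g{\left(b,M \right)} = \left(b + 0\right) 1 = b 1 = b$)
$c{\left(N \right)} = - \frac{57 N^{2}}{4}$ ($c{\left(N \right)} = \frac{57}{-4} N^{2} = 57 \left(- \frac{1}{4}\right) N^{2} = - \frac{57 N^{2}}{4}$)
$I{\left(G,r \right)} = 9 + G + r$ ($I{\left(G,r \right)} = \left(9 + G\right) + r = 9 + G + r$)
$c{\left(23 \right)} - I{\left(-4,2 \right)} = - \frac{57 \cdot 23^{2}}{4} - \left(9 - 4 + 2\right) = \left(- \frac{57}{4}\right) 529 - 7 = - \frac{30153}{4} - 7 = - \frac{30181}{4}$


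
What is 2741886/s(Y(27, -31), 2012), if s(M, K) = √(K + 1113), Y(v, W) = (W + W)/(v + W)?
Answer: 2741886*√5/125 ≈ 49048.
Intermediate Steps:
Y(v, W) = 2*W/(W + v) (Y(v, W) = (2*W)/(W + v) = 2*W/(W + v))
s(M, K) = √(1113 + K)
2741886/s(Y(27, -31), 2012) = 2741886/(√(1113 + 2012)) = 2741886/(√3125) = 2741886/((25*√5)) = 2741886*(√5/125) = 2741886*√5/125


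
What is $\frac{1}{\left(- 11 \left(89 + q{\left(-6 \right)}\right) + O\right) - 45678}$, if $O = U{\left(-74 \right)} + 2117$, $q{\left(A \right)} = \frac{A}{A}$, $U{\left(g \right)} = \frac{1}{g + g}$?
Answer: $- \frac{148}{6593549} \approx -2.2446 \cdot 10^{-5}$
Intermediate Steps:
$U{\left(g \right)} = \frac{1}{2 g}$
$q{\left(A \right)} = 1$
$O = \frac{313315}{148}$ ($O = \frac{1}{2 \left(-74\right)} + 2117 = \frac{1}{2} \left(- \frac{1}{74}\right) + 2117 = - \frac{1}{148} + 2117 = \frac{313315}{148} \approx 2117.0$)
$\frac{1}{\left(- 11 \left(89 + q{\left(-6 \right)}\right) + O\right) - 45678} = \frac{1}{\left(- 11 \left(89 + 1\right) + \frac{313315}{148}\right) - 45678} = \frac{1}{\left(\left(-11\right) 90 + \frac{313315}{148}\right) - 45678} = \frac{1}{\left(-990 + \frac{313315}{148}\right) - 45678} = \frac{1}{\frac{166795}{148} - 45678} = \frac{1}{- \frac{6593549}{148}} = - \frac{148}{6593549}$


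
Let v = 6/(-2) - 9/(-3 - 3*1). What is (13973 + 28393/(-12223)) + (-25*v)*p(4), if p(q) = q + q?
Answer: 174430486/12223 ≈ 14271.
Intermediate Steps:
p(q) = 2*q
v = -3/2 (v = 6*(-½) - 9/(-3 - 3) = -3 - 9/(-6) = -3 - 9*(-⅙) = -3 + 3/2 = -3/2 ≈ -1.5000)
(13973 + 28393/(-12223)) + (-25*v)*p(4) = (13973 + 28393/(-12223)) + (-25*(-3/2))*(2*4) = (13973 + 28393*(-1/12223)) + (75/2)*8 = (13973 - 28393/12223) + 300 = 170763586/12223 + 300 = 174430486/12223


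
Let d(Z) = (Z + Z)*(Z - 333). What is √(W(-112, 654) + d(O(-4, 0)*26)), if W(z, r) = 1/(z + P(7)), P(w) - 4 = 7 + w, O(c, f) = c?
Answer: √803156962/94 ≈ 301.49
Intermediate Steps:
P(w) = 11 + w (P(w) = 4 + (7 + w) = 11 + w)
W(z, r) = 1/(18 + z) (W(z, r) = 1/(z + (11 + 7)) = 1/(z + 18) = 1/(18 + z))
d(Z) = 2*Z*(-333 + Z) (d(Z) = (2*Z)*(-333 + Z) = 2*Z*(-333 + Z))
√(W(-112, 654) + d(O(-4, 0)*26)) = √(1/(18 - 112) + 2*(-4*26)*(-333 - 4*26)) = √(1/(-94) + 2*(-104)*(-333 - 104)) = √(-1/94 + 2*(-104)*(-437)) = √(-1/94 + 90896) = √(8544223/94) = √803156962/94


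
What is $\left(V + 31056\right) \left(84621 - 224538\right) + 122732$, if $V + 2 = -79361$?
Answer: $6759093251$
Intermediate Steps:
$V = -79363$ ($V = -2 - 79361 = -79363$)
$\left(V + 31056\right) \left(84621 - 224538\right) + 122732 = \left(-79363 + 31056\right) \left(84621 - 224538\right) + 122732 = \left(-48307\right) \left(-139917\right) + 122732 = 6758970519 + 122732 = 6759093251$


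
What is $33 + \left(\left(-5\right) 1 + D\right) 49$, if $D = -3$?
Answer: $-359$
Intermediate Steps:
$33 + \left(\left(-5\right) 1 + D\right) 49 = 33 + \left(\left(-5\right) 1 - 3\right) 49 = 33 + \left(-5 - 3\right) 49 = 33 - 392 = -359$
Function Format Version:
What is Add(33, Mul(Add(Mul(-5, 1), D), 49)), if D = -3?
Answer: -359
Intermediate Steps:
Add(33, Mul(Add(Mul(-5, 1), D), 49)) = Add(33, Mul(Add(Mul(-5, 1), -3), 49)) = Add(33, Mul(Add(-5, -3), 49)) = Add(33, Mul(-8, 49)) = Add(33, -392) = -359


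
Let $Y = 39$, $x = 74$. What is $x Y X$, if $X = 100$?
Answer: $288600$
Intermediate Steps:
$x Y X = 74 \cdot 39 \cdot 100 = 2886 \cdot 100 = 288600$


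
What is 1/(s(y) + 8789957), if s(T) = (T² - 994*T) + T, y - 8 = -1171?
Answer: 1/11297385 ≈ 8.8516e-8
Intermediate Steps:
y = -1163 (y = 8 - 1171 = -1163)
s(T) = T² - 993*T
1/(s(y) + 8789957) = 1/(-1163*(-993 - 1163) + 8789957) = 1/(-1163*(-2156) + 8789957) = 1/(2507428 + 8789957) = 1/11297385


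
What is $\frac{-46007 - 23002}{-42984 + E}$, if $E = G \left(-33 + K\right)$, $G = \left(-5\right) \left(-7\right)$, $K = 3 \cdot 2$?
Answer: $\frac{23003}{14643} \approx 1.5709$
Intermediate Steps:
$K = 6$
$G = 35$
$E = -945$ ($E = 35 \left(-33 + 6\right) = 35 \left(-27\right) = -945$)
$\frac{-46007 - 23002}{-42984 + E} = \frac{-46007 - 23002}{-42984 - 945} = \frac{-46007 - 23002}{-43929} = \left(-69009\right) \left(- \frac{1}{43929}\right) = \frac{23003}{14643}$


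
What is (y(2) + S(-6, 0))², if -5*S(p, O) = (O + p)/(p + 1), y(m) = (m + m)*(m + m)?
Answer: 155236/625 ≈ 248.38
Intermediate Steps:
y(m) = 4*m² (y(m) = (2*m)*(2*m) = 4*m²)
S(p, O) = -(O + p)/(5*(1 + p)) (S(p, O) = -(O + p)/(5*(p + 1)) = -(O + p)/(5*(1 + p)))
(y(2) + S(-6, 0))² = (4*2² + (-1*0 - 1*(-6))/(5*(1 - 6)))² = (4*4 + (⅕)*(0 + 6)/(-5))² = (16 + (⅕)*(-⅕)*6)² = (16 - 6/25)² = (394/25)² = 155236/625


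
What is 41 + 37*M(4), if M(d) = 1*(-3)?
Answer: -70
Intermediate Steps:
M(d) = -3
41 + 37*M(4) = 41 + 37*(-3) = 41 - 111 = -70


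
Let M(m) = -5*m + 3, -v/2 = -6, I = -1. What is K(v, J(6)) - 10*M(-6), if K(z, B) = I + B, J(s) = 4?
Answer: -327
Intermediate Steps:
v = 12 (v = -2*(-6) = 12)
M(m) = 3 - 5*m
K(z, B) = -1 + B
K(v, J(6)) - 10*M(-6) = (-1 + 4) - 10*(3 - 5*(-6)) = 3 - 10*(3 + 30) = 3 - 10*33 = 3 - 330 = -327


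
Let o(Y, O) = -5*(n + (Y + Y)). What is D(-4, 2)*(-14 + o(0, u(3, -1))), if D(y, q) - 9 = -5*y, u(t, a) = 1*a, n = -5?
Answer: 319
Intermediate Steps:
u(t, a) = a
o(Y, O) = 25 - 10*Y (o(Y, O) = -5*(-5 + (Y + Y)) = -5*(-5 + 2*Y) = 25 - 10*Y)
D(y, q) = 9 - 5*y
D(-4, 2)*(-14 + o(0, u(3, -1))) = (9 - 5*(-4))*(-14 + (25 - 10*0)) = (9 + 20)*(-14 + (25 + 0)) = 29*(-14 + 25) = 29*11 = 319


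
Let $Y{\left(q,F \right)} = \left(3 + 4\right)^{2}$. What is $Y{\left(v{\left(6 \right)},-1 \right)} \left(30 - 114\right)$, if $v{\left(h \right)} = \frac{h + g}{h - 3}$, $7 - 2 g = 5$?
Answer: $-4116$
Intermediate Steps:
$g = 1$ ($g = \frac{7}{2} - \frac{5}{2} = 1$)
$v{\left(h \right)} = \frac{1 + h}{-3 + h}$ ($v{\left(h \right)} = \frac{h + 1}{h - 3} = \frac{1 + h}{-3 + h}$)
$Y{\left(q,F \right)} = 49$ ($Y{\left(q,F \right)} = 7^{2} = 49$)
$Y{\left(v{\left(6 \right)},-1 \right)} \left(30 - 114\right) = 49 \left(30 - 114\right) = 49 \left(-84\right) = -4116$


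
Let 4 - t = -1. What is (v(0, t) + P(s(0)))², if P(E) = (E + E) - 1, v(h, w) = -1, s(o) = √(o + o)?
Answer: 4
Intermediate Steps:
s(o) = √2*√o (s(o) = √(2*o) = √2*√o)
t = 5 (t = 4 - 1*(-1) = 4 + 1 = 5)
P(E) = -1 + 2*E (P(E) = 2*E - 1 = -1 + 2*E)
(v(0, t) + P(s(0)))² = (-1 + (-1 + 2*(√2*√0)))² = (-1 + (-1 + 2*(√2*0)))² = (-1 + (-1 + 2*0))² = (-1 + (-1 + 0))² = (-1 - 1)² = (-2)² = 4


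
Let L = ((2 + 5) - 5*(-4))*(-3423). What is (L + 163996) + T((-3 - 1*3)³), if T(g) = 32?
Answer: 71607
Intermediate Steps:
L = -92421 (L = (7 + 20)*(-3423) = 27*(-3423) = -92421)
(L + 163996) + T((-3 - 1*3)³) = (-92421 + 163996) + 32 = 71575 + 32 = 71607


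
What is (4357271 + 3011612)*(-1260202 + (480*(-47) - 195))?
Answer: -9453960027031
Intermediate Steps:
(4357271 + 3011612)*(-1260202 + (480*(-47) - 195)) = 7368883*(-1260202 + (-22560 - 195)) = 7368883*(-1260202 - 22755) = 7368883*(-1282957) = -9453960027031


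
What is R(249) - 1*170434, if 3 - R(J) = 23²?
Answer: -170960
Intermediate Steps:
R(J) = -526 (R(J) = 3 - 1*23² = 3 - 1*529 = 3 - 529 = -526)
R(249) - 1*170434 = -526 - 1*170434 = -526 - 170434 = -170960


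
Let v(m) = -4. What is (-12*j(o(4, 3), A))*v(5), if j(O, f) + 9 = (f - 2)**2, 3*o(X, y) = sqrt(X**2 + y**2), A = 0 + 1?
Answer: -384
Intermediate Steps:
A = 1
o(X, y) = sqrt(X**2 + y**2)/3
j(O, f) = -9 + (-2 + f)**2 (j(O, f) = -9 + (f - 2)**2 = -9 + (-2 + f)**2)
(-12*j(o(4, 3), A))*v(5) = -12*(-9 + (-2 + 1)**2)*(-4) = -12*(-9 + (-1)**2)*(-4) = -12*(-9 + 1)*(-4) = -12*(-8)*(-4) = 96*(-4) = -384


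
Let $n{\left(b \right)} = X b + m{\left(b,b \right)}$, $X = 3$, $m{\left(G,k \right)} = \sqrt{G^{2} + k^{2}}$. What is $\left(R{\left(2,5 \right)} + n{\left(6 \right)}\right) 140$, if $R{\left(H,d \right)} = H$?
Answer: $2800 + 840 \sqrt{2} \approx 3987.9$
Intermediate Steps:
$n{\left(b \right)} = 3 b + \sqrt{2} \sqrt{b^{2}}$ ($n{\left(b \right)} = 3 b + \sqrt{b^{2} + b^{2}} = 3 b + \sqrt{2 b^{2}} = 3 b + \sqrt{2} \sqrt{b^{2}}$)
$\left(R{\left(2,5 \right)} + n{\left(6 \right)}\right) 140 = \left(2 + \left(3 \cdot 6 + \sqrt{2} \sqrt{6^{2}}\right)\right) 140 = \left(2 + \left(18 + \sqrt{2} \sqrt{36}\right)\right) 140 = \left(2 + \left(18 + \sqrt{2} \cdot 6\right)\right) 140 = \left(2 + \left(18 + 6 \sqrt{2}\right)\right) 140 = \left(20 + 6 \sqrt{2}\right) 140 = 2800 + 840 \sqrt{2}$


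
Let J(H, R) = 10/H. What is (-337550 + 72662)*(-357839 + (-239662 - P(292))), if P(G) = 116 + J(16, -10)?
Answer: 158301737451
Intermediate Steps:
P(G) = 933/8 (P(G) = 116 + 10/16 = 116 + 10*(1/16) = 116 + 5/8 = 933/8)
(-337550 + 72662)*(-357839 + (-239662 - P(292))) = (-337550 + 72662)*(-357839 + (-239662 - 1*933/8)) = -264888*(-357839 + (-239662 - 933/8)) = -264888*(-357839 - 1918229/8) = -264888*(-4780941/8) = 158301737451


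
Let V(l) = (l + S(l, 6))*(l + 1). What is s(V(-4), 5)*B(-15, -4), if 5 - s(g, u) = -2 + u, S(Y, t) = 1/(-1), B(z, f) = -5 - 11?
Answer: -32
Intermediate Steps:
B(z, f) = -16
S(Y, t) = -1
V(l) = (1 + l)*(-1 + l) (V(l) = (l - 1)*(l + 1) = (-1 + l)*(1 + l) = (1 + l)*(-1 + l))
s(g, u) = 7 - u (s(g, u) = 5 - (-2 + u) = 5 + (2 - u) = 7 - u)
s(V(-4), 5)*B(-15, -4) = (7 - 1*5)*(-16) = (7 - 5)*(-16) = 2*(-16) = -32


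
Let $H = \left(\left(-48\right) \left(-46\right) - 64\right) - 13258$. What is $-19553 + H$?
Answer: $-30667$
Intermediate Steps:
$H = -11114$ ($H = \left(2208 - 64\right) - 13258 = 2144 - 13258 = -11114$)
$-19553 + H = -19553 - 11114 = -30667$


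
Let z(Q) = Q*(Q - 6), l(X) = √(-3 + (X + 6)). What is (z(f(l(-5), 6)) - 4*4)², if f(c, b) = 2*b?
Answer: 3136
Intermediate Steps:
l(X) = √(3 + X) (l(X) = √(-3 + (6 + X)) = √(3 + X))
z(Q) = Q*(-6 + Q)
(z(f(l(-5), 6)) - 4*4)² = ((2*6)*(-6 + 2*6) - 4*4)² = (12*(-6 + 12) - 16)² = (12*6 - 16)² = (72 - 16)² = 56² = 3136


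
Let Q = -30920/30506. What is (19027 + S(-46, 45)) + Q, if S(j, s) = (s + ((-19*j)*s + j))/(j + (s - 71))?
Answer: 20294757475/1098216 ≈ 18480.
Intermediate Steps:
S(j, s) = (j + s - 19*j*s)/(-71 + j + s) (S(j, s) = (s + (-19*j*s + j))/(j + (-71 + s)) = (s + (j - 19*j*s))/(-71 + j + s) = (j + s - 19*j*s)/(-71 + j + s))
Q = -15460/15253 (Q = -30920*1/30506 = -15460/15253 ≈ -1.0136)
(19027 + S(-46, 45)) + Q = (19027 + (-46 + 45 - 19*(-46)*45)/(-71 - 46 + 45)) - 15460/15253 = (19027 + (-46 + 45 + 39330)/(-72)) - 15460/15253 = (19027 - 1/72*39329) - 15460/15253 = (19027 - 39329/72) - 15460/15253 = 1330615/72 - 15460/15253 = 20294757475/1098216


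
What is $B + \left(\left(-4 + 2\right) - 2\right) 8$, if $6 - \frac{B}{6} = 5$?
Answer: $-26$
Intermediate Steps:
$B = 6$ ($B = 36 - 30 = 6$)
$B + \left(\left(-4 + 2\right) - 2\right) 8 = 6 + \left(\left(-4 + 2\right) - 2\right) 8 = 6 + \left(-2 - 2\right) 8 = 6 - 32 = -26$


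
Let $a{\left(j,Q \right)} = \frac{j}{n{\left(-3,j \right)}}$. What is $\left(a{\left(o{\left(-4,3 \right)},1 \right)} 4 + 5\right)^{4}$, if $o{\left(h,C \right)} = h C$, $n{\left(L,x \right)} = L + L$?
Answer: $28561$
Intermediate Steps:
$n{\left(L,x \right)} = 2 L$
$o{\left(h,C \right)} = C h$
$a{\left(j,Q \right)} = - \frac{j}{6}$ ($a{\left(j,Q \right)} = \frac{j}{2 \left(-3\right)} = \frac{j}{-6} = j \left(- \frac{1}{6}\right) = - \frac{j}{6}$)
$\left(a{\left(o{\left(-4,3 \right)},1 \right)} 4 + 5\right)^{4} = \left(- \frac{3 \left(-4\right)}{6} \cdot 4 + 5\right)^{4} = \left(\left(- \frac{1}{6}\right) \left(-12\right) 4 + 5\right)^{4} = \left(2 \cdot 4 + 5\right)^{4} = \left(8 + 5\right)^{4} = 13^{4} = 28561$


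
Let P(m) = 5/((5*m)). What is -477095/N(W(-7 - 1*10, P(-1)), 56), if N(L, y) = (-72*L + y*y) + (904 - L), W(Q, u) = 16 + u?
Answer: -95419/589 ≈ -162.00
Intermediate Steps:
P(m) = 1/m (P(m) = 5*(1/(5*m)) = 1/m)
N(L, y) = 904 + y² - 73*L (N(L, y) = (-72*L + y²) + (904 - L) = (y² - 72*L) + (904 - L) = 904 + y² - 73*L)
-477095/N(W(-7 - 1*10, P(-1)), 56) = -477095/(904 + 56² - 73*(16 + 1/(-1))) = -477095/(904 + 3136 - 73*(16 - 1)) = -477095/(904 + 3136 - 73*15) = -477095/(904 + 3136 - 1095) = -477095/2945 = -477095*1/2945 = -95419/589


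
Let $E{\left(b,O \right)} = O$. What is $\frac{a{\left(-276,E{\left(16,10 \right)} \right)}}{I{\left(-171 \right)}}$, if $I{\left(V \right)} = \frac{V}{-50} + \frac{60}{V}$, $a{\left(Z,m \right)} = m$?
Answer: $\frac{28500}{8747} \approx 3.2583$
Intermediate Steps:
$I{\left(V \right)} = \frac{60}{V} - \frac{V}{50}$ ($I{\left(V \right)} = V \left(- \frac{1}{50}\right) + \frac{60}{V} = - \frac{V}{50} + \frac{60}{V} = \frac{60}{V} - \frac{V}{50}$)
$\frac{a{\left(-276,E{\left(16,10 \right)} \right)}}{I{\left(-171 \right)}} = \frac{10}{\frac{60}{-171} - - \frac{171}{50}} = \frac{10}{60 \left(- \frac{1}{171}\right) + \frac{171}{50}} = \frac{10}{- \frac{20}{57} + \frac{171}{50}} = \frac{10}{\frac{8747}{2850}} = 10 \cdot \frac{2850}{8747} = \frac{28500}{8747}$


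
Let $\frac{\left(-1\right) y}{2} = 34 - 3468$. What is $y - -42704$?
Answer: $49572$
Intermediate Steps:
$y = 6868$ ($y = - 2 \left(34 - 3468\right) = \left(-2\right) \left(-3434\right) = 6868$)
$y - -42704 = 6868 - -42704 = 6868 + 42704 = 49572$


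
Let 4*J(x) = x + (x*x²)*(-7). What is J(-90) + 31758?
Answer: 2614971/2 ≈ 1.3075e+6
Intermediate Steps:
J(x) = -7*x³/4 + x/4 (J(x) = (x + (x*x²)*(-7))/4 = (x + x³*(-7))/4 = (x - 7*x³)/4 = -7*x³/4 + x/4)
J(-90) + 31758 = (¼)*(-90)*(1 - 7*(-90)²) + 31758 = (¼)*(-90)*(1 - 7*8100) + 31758 = (¼)*(-90)*(1 - 56700) + 31758 = (¼)*(-90)*(-56699) + 31758 = 2551455/2 + 31758 = 2614971/2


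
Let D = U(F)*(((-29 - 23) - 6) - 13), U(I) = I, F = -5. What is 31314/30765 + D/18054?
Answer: 192088177/185143770 ≈ 1.0375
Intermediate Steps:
D = 355 (D = -5*(((-29 - 23) - 6) - 13) = -5*((-52 - 6) - 13) = -5*(-58 - 13) = -5*(-71) = 355)
31314/30765 + D/18054 = 31314/30765 + 355/18054 = 31314*(1/30765) + 355*(1/18054) = 10438/10255 + 355/18054 = 192088177/185143770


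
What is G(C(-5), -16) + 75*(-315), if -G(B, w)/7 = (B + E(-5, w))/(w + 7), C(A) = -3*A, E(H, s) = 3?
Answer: -23611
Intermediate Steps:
G(B, w) = -7*(3 + B)/(7 + w) (G(B, w) = -7*(B + 3)/(w + 7) = -7*(3 + B)/(7 + w))
G(C(-5), -16) + 75*(-315) = 7*(-3 - (-3)*(-5))/(7 - 16) + 75*(-315) = 7*(-3 - 1*15)/(-9) - 23625 = 7*(-1/9)*(-3 - 15) - 23625 = 7*(-1/9)*(-18) - 23625 = 14 - 23625 = -23611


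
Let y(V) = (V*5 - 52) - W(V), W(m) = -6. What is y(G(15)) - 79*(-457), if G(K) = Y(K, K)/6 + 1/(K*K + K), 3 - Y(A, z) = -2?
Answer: 576979/16 ≈ 36061.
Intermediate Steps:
Y(A, z) = 5 (Y(A, z) = 3 - 1*(-2) = 3 + 2 = 5)
G(K) = ⅚ + 1/(K + K²) (G(K) = 5/6 + 1/(K*K + K) = 5*(⅙) + 1/(K² + K) = ⅚ + 1/(K + K²))
y(V) = -46 + 5*V (y(V) = (V*5 - 52) - 1*(-6) = (5*V - 52) + 6 = (-52 + 5*V) + 6 = -46 + 5*V)
y(G(15)) - 79*(-457) = (-46 + 5*((⅙)*(6 + 5*15 + 5*15²)/(15*(1 + 15)))) - 79*(-457) = (-46 + 5*((⅙)*(1/15)*(6 + 75 + 5*225)/16)) + 36103 = (-46 + 5*((⅙)*(1/15)*(1/16)*(6 + 75 + 1125))) + 36103 = (-46 + 5*((⅙)*(1/15)*(1/16)*1206)) + 36103 = (-46 + 5*(67/80)) + 36103 = (-46 + 67/16) + 36103 = -669/16 + 36103 = 576979/16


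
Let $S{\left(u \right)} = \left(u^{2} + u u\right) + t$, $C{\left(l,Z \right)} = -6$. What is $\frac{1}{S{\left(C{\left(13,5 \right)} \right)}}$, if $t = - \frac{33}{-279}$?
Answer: $\frac{93}{6707} \approx 0.013866$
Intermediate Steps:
$t = \frac{11}{93}$ ($t = \left(-33\right) \left(- \frac{1}{279}\right) = \frac{11}{93} \approx 0.11828$)
$S{\left(u \right)} = \frac{11}{93} + 2 u^{2}$ ($S{\left(u \right)} = \left(u^{2} + u u\right) + \frac{11}{93} = \left(u^{2} + u^{2}\right) + \frac{11}{93} = 2 u^{2} + \frac{11}{93} = \frac{11}{93} + 2 u^{2}$)
$\frac{1}{S{\left(C{\left(13,5 \right)} \right)}} = \frac{1}{\frac{11}{93} + 2 \left(-6\right)^{2}} = \frac{1}{\frac{11}{93} + 2 \cdot 36} = \frac{1}{\frac{11}{93} + 72} = \frac{1}{\frac{6707}{93}} = \frac{93}{6707}$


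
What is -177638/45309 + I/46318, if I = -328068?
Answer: -11546134948/1049311131 ≈ -11.004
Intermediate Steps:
-177638/45309 + I/46318 = -177638/45309 - 328068/46318 = -177638*1/45309 - 328068*1/46318 = -177638/45309 - 164034/23159 = -11546134948/1049311131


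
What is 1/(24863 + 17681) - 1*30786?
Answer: -1309759583/42544 ≈ -30786.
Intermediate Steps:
1/(24863 + 17681) - 1*30786 = 1/42544 - 30786 = -1309759583/42544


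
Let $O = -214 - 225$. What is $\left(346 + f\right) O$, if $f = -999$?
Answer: $286667$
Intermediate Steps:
$O = -439$
$\left(346 + f\right) O = \left(346 - 999\right) \left(-439\right) = \left(-653\right) \left(-439\right) = 286667$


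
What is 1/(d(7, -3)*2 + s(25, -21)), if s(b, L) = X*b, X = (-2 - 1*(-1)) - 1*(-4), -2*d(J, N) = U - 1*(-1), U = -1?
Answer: 1/75 ≈ 0.013333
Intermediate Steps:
d(J, N) = 0 (d(J, N) = -(-1 - 1*(-1))/2 = -(-1 + 1)/2 = -½*0 = 0)
X = 3 (X = (-2 + 1) + 4 = -1 + 4 = 3)
s(b, L) = 3*b
1/(d(7, -3)*2 + s(25, -21)) = 1/(0*2 + 3*25) = 1/(0 + 75) = 1/75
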